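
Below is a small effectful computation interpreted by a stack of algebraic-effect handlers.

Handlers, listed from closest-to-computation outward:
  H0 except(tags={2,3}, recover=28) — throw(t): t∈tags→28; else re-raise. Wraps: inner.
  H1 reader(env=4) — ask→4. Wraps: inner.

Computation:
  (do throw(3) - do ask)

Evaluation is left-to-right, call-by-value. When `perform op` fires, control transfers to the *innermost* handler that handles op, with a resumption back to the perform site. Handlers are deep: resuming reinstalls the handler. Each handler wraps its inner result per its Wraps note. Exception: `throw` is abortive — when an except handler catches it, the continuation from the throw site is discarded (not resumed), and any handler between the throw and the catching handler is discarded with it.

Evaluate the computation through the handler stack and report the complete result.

Working:
throw(3) @ H0 caught ⇒ 28
H1 returns 28
= 28

Answer: 28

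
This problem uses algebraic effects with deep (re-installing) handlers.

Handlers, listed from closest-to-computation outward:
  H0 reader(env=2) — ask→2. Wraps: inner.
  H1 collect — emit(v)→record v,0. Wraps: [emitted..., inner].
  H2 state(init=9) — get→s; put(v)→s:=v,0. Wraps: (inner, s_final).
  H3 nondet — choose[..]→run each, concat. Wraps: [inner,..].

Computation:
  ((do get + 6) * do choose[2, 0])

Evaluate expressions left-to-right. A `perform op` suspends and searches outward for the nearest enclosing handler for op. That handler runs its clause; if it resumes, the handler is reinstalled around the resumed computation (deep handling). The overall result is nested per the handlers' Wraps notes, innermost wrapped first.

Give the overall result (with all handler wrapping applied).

Evaluation trace:
get @ H2 ⇒ 9
choose[2, 0] @ H3
  branch[0] choose=2:
    H0 returns 30
    H1 returns [30]
    H2 returns ([30], 9)
    H3 returns [([30], 9)]
  branch[1] choose=0:
    H0 returns 0
    H1 returns [0]
    H2 returns ([0], 9)
    H3 returns [([0], 9)]
= [([30], 9), ([0], 9)]

Answer: [([30], 9), ([0], 9)]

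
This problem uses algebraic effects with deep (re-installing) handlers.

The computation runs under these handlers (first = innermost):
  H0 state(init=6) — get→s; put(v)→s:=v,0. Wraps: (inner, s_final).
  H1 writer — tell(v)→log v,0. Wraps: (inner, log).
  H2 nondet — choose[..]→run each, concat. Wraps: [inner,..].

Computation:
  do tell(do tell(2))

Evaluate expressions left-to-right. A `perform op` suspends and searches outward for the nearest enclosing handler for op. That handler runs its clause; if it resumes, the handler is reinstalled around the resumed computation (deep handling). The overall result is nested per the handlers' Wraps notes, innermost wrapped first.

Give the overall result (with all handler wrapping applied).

Working:
tell(2) @ H1 ⇒ log+=2
tell(0) @ H1 ⇒ log+=0
H0 returns (0, 6)
H1 returns ((0, 6), (2, 0))
H2 returns [((0, 6), (2, 0))]
= [((0, 6), (2, 0))]

Answer: [((0, 6), (2, 0))]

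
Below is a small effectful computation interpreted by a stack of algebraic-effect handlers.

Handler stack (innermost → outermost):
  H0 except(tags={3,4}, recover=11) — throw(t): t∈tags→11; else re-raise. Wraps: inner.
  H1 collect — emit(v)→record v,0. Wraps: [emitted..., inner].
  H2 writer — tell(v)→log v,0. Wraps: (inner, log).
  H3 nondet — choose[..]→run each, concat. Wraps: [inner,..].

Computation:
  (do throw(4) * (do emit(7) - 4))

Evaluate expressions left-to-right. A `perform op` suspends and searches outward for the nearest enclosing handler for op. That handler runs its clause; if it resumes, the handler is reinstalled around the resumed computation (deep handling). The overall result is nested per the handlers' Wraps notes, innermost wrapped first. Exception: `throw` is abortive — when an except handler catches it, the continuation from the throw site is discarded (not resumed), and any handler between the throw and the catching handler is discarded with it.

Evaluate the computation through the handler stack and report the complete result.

Answer: [([11], ())]

Step-by-step:
throw(4) @ H0 caught ⇒ 11
H1 returns [11]
H2 returns ([11], ())
H3 returns [([11], ())]
= [([11], ())]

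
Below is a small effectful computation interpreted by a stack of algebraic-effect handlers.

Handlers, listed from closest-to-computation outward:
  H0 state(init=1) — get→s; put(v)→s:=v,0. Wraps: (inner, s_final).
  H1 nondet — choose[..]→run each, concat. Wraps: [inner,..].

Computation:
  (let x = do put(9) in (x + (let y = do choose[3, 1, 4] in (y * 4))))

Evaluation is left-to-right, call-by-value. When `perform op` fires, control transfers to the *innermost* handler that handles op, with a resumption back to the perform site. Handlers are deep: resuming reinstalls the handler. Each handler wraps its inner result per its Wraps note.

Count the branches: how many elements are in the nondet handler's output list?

Answer: 3

Evaluation trace:
put(9) @ H0 ⇒ s:=9
choose[3, 1, 4] @ H1
  branch[0] choose=3:
    H0 returns (12, 9)
    H1 returns [(12, 9)]
  branch[1] choose=1:
    H0 returns (4, 9)
    H1 returns [(4, 9)]
  branch[2] choose=4:
    H0 returns (16, 9)
    H1 returns [(16, 9)]
= [(12, 9), (4, 9), (16, 9)]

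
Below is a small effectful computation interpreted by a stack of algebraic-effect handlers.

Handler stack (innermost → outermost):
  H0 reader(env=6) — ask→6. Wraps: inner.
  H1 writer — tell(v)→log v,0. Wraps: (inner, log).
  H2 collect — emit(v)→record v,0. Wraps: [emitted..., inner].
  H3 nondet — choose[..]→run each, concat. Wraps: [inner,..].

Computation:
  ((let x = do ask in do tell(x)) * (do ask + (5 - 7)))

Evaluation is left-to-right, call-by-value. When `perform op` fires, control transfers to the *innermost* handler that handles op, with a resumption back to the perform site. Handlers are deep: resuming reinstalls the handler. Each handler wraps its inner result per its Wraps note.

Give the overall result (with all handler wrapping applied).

Answer: [[(0, (6))]]

Evaluation trace:
ask @ H0 ⇒ 6
tell(6) @ H1 ⇒ log+=6
ask @ H0 ⇒ 6
H0 returns 0
H1 returns (0, (6))
H2 returns [(0, (6))]
H3 returns [[(0, (6))]]
= [[(0, (6))]]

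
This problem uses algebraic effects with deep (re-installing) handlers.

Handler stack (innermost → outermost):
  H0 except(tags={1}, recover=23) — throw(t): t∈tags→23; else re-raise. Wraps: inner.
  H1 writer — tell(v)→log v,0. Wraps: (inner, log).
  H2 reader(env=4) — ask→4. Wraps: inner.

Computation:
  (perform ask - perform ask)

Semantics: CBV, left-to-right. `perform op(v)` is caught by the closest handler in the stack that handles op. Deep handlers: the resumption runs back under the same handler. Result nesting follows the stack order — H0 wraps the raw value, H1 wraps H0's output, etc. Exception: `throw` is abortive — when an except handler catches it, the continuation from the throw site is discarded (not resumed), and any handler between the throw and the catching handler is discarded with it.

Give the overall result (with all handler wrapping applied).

Step-by-step:
ask @ H2 ⇒ 4
ask @ H2 ⇒ 4
H0 returns 0
H1 returns (0, ())
H2 returns (0, ())
= (0, ())

Answer: (0, ())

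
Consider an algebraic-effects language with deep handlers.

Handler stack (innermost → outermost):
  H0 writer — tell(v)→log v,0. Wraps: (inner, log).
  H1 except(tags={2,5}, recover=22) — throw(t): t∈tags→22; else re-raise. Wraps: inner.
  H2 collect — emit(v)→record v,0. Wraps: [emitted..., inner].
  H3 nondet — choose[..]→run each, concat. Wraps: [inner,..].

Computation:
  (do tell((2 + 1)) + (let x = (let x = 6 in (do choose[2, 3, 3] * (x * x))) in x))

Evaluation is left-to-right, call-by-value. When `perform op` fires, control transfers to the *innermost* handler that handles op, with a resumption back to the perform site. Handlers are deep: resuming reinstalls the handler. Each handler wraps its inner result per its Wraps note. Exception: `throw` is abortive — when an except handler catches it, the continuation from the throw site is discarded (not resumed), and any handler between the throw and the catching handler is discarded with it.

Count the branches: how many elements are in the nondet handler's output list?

Answer: 3

Working:
tell(3) @ H0 ⇒ log+=3
choose[2, 3, 3] @ H3
  branch[0] choose=2:
    H0 returns (72, (3))
    H1 returns (72, (3))
    H2 returns [(72, (3))]
    H3 returns [[(72, (3))]]
  branch[1] choose=3:
    H0 returns (108, (3))
    H1 returns (108, (3))
    H2 returns [(108, (3))]
    H3 returns [[(108, (3))]]
  branch[2] choose=3:
    H0 returns (108, (3))
    H1 returns (108, (3))
    H2 returns [(108, (3))]
    H3 returns [[(108, (3))]]
= [[(72, (3))], [(108, (3))], [(108, (3))]]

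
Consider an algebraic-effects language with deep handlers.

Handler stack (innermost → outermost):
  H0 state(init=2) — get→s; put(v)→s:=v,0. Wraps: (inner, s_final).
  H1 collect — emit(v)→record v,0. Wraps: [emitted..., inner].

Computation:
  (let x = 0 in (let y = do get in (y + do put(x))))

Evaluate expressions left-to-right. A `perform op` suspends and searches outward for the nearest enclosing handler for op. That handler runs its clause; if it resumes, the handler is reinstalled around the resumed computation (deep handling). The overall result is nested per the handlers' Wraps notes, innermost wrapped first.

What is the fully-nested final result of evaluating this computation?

Working:
get @ H0 ⇒ 2
put(0) @ H0 ⇒ s:=0
H0 returns (2, 0)
H1 returns [(2, 0)]
= [(2, 0)]

Answer: [(2, 0)]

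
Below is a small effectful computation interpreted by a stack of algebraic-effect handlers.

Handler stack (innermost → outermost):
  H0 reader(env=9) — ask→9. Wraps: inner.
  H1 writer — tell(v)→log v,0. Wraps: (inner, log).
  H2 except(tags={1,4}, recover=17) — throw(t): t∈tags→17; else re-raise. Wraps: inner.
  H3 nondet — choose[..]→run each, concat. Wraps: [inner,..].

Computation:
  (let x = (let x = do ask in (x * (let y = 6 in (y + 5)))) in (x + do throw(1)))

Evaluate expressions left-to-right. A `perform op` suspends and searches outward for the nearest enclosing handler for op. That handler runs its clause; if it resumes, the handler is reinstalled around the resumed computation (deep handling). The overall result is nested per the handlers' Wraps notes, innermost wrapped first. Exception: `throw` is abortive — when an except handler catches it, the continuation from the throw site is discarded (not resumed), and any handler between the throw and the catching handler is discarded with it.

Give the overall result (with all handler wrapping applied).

Answer: [17]

Working:
ask @ H0 ⇒ 9
throw(1) @ H2 caught ⇒ 17
H3 returns [17]
= [17]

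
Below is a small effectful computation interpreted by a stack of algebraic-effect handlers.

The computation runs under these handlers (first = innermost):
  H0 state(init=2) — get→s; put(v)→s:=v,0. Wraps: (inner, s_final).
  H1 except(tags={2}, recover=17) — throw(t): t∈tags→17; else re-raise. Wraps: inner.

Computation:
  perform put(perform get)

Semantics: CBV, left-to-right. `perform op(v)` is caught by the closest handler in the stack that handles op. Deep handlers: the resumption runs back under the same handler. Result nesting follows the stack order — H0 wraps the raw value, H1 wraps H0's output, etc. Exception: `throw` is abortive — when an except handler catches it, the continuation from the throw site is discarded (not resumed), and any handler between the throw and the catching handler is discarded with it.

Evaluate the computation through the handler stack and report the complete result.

Evaluation trace:
get @ H0 ⇒ 2
put(2) @ H0 ⇒ s:=2
H0 returns (0, 2)
H1 returns (0, 2)
= (0, 2)

Answer: (0, 2)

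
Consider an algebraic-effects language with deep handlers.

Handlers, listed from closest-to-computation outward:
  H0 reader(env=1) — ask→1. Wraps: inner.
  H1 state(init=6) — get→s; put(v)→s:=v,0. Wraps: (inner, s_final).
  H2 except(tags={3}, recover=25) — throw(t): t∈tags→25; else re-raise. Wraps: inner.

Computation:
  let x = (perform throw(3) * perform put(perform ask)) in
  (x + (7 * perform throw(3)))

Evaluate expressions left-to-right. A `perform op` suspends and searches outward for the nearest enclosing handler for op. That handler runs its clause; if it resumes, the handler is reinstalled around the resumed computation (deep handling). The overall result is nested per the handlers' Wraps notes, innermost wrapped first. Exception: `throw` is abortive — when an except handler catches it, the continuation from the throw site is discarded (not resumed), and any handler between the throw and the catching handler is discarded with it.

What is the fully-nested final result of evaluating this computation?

Step-by-step:
throw(3) @ H2 caught ⇒ 25
= 25

Answer: 25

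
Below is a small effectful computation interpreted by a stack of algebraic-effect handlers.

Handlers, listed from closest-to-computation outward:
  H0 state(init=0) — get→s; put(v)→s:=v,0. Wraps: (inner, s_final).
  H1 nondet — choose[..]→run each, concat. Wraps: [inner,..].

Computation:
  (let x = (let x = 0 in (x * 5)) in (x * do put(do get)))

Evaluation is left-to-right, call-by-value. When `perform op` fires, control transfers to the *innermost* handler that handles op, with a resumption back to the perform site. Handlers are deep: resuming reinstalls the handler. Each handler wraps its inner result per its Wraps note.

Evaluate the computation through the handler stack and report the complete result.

Working:
get @ H0 ⇒ 0
put(0) @ H0 ⇒ s:=0
H0 returns (0, 0)
H1 returns [(0, 0)]
= [(0, 0)]

Answer: [(0, 0)]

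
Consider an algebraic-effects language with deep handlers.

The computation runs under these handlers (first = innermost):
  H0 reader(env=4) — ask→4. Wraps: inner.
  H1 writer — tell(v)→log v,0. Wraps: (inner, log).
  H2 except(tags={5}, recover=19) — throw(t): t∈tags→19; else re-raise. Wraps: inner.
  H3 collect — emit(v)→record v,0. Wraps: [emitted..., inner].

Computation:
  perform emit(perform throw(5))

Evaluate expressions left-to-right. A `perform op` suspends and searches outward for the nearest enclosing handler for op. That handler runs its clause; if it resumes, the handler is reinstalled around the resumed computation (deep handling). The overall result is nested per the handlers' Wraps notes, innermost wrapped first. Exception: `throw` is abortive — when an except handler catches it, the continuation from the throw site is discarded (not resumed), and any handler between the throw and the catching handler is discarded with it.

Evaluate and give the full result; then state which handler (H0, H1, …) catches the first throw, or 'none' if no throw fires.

Step-by-step:
throw(5) @ H2 caught ⇒ 19
H3 returns [19]
= [19]

Answer: [19] ; first throw caught by: H2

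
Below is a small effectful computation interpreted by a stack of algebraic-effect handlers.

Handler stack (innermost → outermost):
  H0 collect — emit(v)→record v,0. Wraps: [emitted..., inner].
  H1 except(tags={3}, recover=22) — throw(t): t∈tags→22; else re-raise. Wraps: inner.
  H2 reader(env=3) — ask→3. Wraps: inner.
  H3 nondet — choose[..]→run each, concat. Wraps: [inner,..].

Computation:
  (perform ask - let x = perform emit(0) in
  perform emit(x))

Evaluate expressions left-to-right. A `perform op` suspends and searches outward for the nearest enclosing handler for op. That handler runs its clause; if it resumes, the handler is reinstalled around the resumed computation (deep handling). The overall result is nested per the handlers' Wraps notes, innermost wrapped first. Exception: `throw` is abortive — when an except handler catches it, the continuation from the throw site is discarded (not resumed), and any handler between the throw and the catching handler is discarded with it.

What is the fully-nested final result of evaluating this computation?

Evaluation trace:
ask @ H2 ⇒ 3
emit(0) @ H0 ⇒ out+=0
emit(0) @ H0 ⇒ out+=0
H0 returns [0, 0, 3]
H1 returns [0, 0, 3]
H2 returns [0, 0, 3]
H3 returns [[0, 0, 3]]
= [[0, 0, 3]]

Answer: [[0, 0, 3]]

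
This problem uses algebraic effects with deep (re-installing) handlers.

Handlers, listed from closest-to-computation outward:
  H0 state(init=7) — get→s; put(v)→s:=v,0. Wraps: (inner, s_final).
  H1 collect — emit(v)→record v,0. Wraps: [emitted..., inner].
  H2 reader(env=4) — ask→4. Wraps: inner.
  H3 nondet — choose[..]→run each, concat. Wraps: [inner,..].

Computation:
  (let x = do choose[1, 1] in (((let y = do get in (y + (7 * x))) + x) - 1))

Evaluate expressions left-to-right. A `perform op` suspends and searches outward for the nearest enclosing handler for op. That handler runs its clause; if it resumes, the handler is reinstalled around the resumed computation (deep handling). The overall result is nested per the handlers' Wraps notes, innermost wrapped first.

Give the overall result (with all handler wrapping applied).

Step-by-step:
choose[1, 1] @ H3
  branch[0] choose=1:
    get @ H0 ⇒ 7
    H0 returns (14, 7)
    H1 returns [(14, 7)]
    H2 returns [(14, 7)]
    H3 returns [[(14, 7)]]
  branch[1] choose=1:
    get @ H0 ⇒ 7
    H0 returns (14, 7)
    H1 returns [(14, 7)]
    H2 returns [(14, 7)]
    H3 returns [[(14, 7)]]
= [[(14, 7)], [(14, 7)]]

Answer: [[(14, 7)], [(14, 7)]]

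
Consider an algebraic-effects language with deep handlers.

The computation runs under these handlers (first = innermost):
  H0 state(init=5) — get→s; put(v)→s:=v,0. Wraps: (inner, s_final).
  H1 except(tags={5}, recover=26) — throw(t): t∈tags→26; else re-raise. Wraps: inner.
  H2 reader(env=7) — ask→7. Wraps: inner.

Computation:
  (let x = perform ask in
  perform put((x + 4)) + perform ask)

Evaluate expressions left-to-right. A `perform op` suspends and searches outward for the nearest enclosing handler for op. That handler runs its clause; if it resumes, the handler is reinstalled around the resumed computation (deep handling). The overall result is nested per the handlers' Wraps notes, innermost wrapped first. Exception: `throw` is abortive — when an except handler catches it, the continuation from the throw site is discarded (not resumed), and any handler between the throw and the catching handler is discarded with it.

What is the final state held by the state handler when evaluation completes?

Answer: 11

Step-by-step:
ask @ H2 ⇒ 7
put(11) @ H0 ⇒ s:=11
ask @ H2 ⇒ 7
H0 returns (7, 11)
H1 returns (7, 11)
H2 returns (7, 11)
= (7, 11)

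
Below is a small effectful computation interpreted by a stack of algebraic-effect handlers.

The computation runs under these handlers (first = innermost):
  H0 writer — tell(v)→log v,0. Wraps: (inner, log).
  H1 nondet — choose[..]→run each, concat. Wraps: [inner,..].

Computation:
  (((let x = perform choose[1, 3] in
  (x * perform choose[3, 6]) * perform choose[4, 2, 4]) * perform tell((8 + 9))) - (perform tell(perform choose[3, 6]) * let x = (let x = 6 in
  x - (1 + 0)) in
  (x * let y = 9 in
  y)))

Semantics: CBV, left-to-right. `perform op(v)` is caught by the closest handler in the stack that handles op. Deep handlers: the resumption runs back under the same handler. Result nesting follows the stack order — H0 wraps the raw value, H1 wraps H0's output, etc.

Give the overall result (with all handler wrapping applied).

Answer: [(0, (17, 3)), (0, (17, 6)), (0, (17, 3)), (0, (17, 6)), (0, (17, 3)), (0, (17, 6)), (0, (17, 3)), (0, (17, 6)), (0, (17, 3)), (0, (17, 6)), (0, (17, 3)), (0, (17, 6)), (0, (17, 3)), (0, (17, 6)), (0, (17, 3)), (0, (17, 6)), (0, (17, 3)), (0, (17, 6)), (0, (17, 3)), (0, (17, 6)), (0, (17, 3)), (0, (17, 6)), (0, (17, 3)), (0, (17, 6))]

Step-by-step:
choose[1, 3] @ H1
  branch[0] choose=1:
    choose[3, 6] @ H1
      branch[0] choose=3:
        choose[4, 2, 4] @ H1
          branch[0] choose=4:
            tell(17) @ H0 ⇒ log+=17
            choose[3, 6] @ H1
              branch[0] choose=3:
                tell(3) @ H0 ⇒ log+=3
                H0 returns (0, (17, 3))
                H1 returns [(0, (17, 3))]
              branch[1] choose=6:
                tell(6) @ H0 ⇒ log+=6
                H0 returns (0, (17, 6))
                H1 returns [(0, (17, 6))]
          branch[1] choose=2:
            tell(17) @ H0 ⇒ log+=17
            choose[3, 6] @ H1
              branch[0] choose=3:
                tell(3) @ H0 ⇒ log+=3
                H0 returns (0, (17, 3))
                H1 returns [(0, (17, 3))]
              branch[1] choose=6:
                tell(6) @ H0 ⇒ log+=6
                H0 returns (0, (17, 6))
                H1 returns [(0, (17, 6))]
          branch[2] choose=4:
            tell(17) @ H0 ⇒ log+=17
            choose[3, 6] @ H1
              branch[0] choose=3:
                tell(3) @ H0 ⇒ log+=3
                H0 returns (0, (17, 3))
                H1 returns [(0, (17, 3))]
              branch[1] choose=6:
                tell(6) @ H0 ⇒ log+=6
                H0 returns (0, (17, 6))
                H1 returns [(0, (17, 6))]
      branch[1] choose=6:
        choose[4, 2, 4] @ H1
          branch[0] choose=4:
            tell(17) @ H0 ⇒ log+=17
            choose[3, 6] @ H1
              branch[0] choose=3:
                tell(3) @ H0 ⇒ log+=3
                H0 returns (0, (17, 3))
                H1 returns [(0, (17, 3))]
              branch[1] choose=6:
                tell(6) @ H0 ⇒ log+=6
                H0 returns (0, (17, 6))
                H1 returns [(0, (17, 6))]
          branch[1] choose=2:
            tell(17) @ H0 ⇒ log+=17
            choose[3, 6] @ H1
              branch[0] choose=3:
                tell(3) @ H0 ⇒ log+=3
                H0 returns (0, (17, 3))
                H1 returns [(0, (17, 3))]
              branch[1] choose=6:
                tell(6) @ H0 ⇒ log+=6
                H0 returns (0, (17, 6))
                H1 returns [(0, (17, 6))]
          branch[2] choose=4:
            tell(17) @ H0 ⇒ log+=17
            choose[3, 6] @ H1
              branch[0] choose=3:
                tell(3) @ H0 ⇒ log+=3
                H0 returns (0, (17, 3))
                H1 returns [(0, (17, 3))]
              branch[1] choose=6:
                tell(6) @ H0 ⇒ log+=6
                H0 returns (0, (17, 6))
                H1 returns [(0, (17, 6))]
  branch[1] choose=3:
    choose[3, 6] @ H1
      branch[0] choose=3:
        choose[4, 2, 4] @ H1
          branch[0] choose=4:
            tell(17) @ H0 ⇒ log+=17
            choose[3, 6] @ H1
              branch[0] choose=3:
                tell(3) @ H0 ⇒ log+=3
                H0 returns (0, (17, 3))
                H1 returns [(0, (17, 3))]
              branch[1] choose=6:
                tell(6) @ H0 ⇒ log+=6
                H0 returns (0, (17, 6))
                H1 returns [(0, (17, 6))]
          branch[1] choose=2:
            tell(17) @ H0 ⇒ log+=17
            choose[3, 6] @ H1
              branch[0] choose=3:
                tell(3) @ H0 ⇒ log+=3
                H0 returns (0, (17, 3))
                H1 returns [(0, (17, 3))]
              branch[1] choose=6:
                tell(6) @ H0 ⇒ log+=6
                H0 returns (0, (17, 6))
                H1 returns [(0, (17, 6))]
          branch[2] choose=4:
            tell(17) @ H0 ⇒ log+=17
            choose[3, 6] @ H1
              branch[0] choose=3:
                tell(3) @ H0 ⇒ log+=3
                H0 returns (0, (17, 3))
                H1 returns [(0, (17, 3))]
              branch[1] choose=6:
                tell(6) @ H0 ⇒ log+=6
                H0 returns (0, (17, 6))
                H1 returns [(0, (17, 6))]
      branch[1] choose=6:
        choose[4, 2, 4] @ H1
          branch[0] choose=4:
            tell(17) @ H0 ⇒ log+=17
            choose[3, 6] @ H1
              branch[0] choose=3:
                tell(3) @ H0 ⇒ log+=3
                H0 returns (0, (17, 3))
                H1 returns [(0, (17, 3))]
              branch[1] choose=6:
                tell(6) @ H0 ⇒ log+=6
                H0 returns (0, (17, 6))
                H1 returns [(0, (17, 6))]
          branch[1] choose=2:
            tell(17) @ H0 ⇒ log+=17
            choose[3, 6] @ H1
              branch[0] choose=3:
                tell(3) @ H0 ⇒ log+=3
                H0 returns (0, (17, 3))
                H1 returns [(0, (17, 3))]
              branch[1] choose=6:
                tell(6) @ H0 ⇒ log+=6
                H0 returns (0, (17, 6))
                H1 returns [(0, (17, 6))]
          branch[2] choose=4:
            tell(17) @ H0 ⇒ log+=17
            choose[3, 6] @ H1
              branch[0] choose=3:
                tell(3) @ H0 ⇒ log+=3
                H0 returns (0, (17, 3))
                H1 returns [(0, (17, 3))]
              branch[1] choose=6:
                tell(6) @ H0 ⇒ log+=6
                H0 returns (0, (17, 6))
                H1 returns [(0, (17, 6))]
= [(0, (17, 3)), (0, (17, 6)), (0, (17, 3)), (0, (17, 6)), (0, (17, 3)), (0, (17, 6)), (0, (17, 3)), (0, (17, 6)), (0, (17, 3)), (0, (17, 6)), (0, (17, 3)), (0, (17, 6)), (0, (17, 3)), (0, (17, 6)), (0, (17, 3)), (0, (17, 6)), (0, (17, 3)), (0, (17, 6)), (0, (17, 3)), (0, (17, 6)), (0, (17, 3)), (0, (17, 6)), (0, (17, 3)), (0, (17, 6))]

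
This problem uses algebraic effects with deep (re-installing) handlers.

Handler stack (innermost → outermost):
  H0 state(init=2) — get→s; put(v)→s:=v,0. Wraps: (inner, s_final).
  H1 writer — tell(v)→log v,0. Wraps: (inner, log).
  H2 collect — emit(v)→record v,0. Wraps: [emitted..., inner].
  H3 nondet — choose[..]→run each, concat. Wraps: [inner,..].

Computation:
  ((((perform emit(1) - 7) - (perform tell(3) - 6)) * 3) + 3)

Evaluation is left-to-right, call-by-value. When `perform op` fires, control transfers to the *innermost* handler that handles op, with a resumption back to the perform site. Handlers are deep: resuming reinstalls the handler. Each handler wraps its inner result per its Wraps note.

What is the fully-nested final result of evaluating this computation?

Answer: [[1, ((0, 2), (3))]]

Working:
emit(1) @ H2 ⇒ out+=1
tell(3) @ H1 ⇒ log+=3
H0 returns (0, 2)
H1 returns ((0, 2), (3))
H2 returns [1, ((0, 2), (3))]
H3 returns [[1, ((0, 2), (3))]]
= [[1, ((0, 2), (3))]]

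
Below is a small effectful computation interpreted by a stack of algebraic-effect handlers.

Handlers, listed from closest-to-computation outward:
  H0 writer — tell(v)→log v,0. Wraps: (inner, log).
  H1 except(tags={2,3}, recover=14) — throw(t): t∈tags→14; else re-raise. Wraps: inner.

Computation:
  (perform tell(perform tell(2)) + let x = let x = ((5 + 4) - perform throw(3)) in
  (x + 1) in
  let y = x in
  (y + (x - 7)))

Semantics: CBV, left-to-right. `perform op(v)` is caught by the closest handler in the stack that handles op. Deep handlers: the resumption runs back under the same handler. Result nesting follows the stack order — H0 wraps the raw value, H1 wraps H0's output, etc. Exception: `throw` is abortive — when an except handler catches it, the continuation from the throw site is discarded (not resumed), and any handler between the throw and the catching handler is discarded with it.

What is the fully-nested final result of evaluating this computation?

Answer: 14

Step-by-step:
tell(2) @ H0 ⇒ log+=2
tell(0) @ H0 ⇒ log+=0
throw(3) @ H1 caught ⇒ 14
= 14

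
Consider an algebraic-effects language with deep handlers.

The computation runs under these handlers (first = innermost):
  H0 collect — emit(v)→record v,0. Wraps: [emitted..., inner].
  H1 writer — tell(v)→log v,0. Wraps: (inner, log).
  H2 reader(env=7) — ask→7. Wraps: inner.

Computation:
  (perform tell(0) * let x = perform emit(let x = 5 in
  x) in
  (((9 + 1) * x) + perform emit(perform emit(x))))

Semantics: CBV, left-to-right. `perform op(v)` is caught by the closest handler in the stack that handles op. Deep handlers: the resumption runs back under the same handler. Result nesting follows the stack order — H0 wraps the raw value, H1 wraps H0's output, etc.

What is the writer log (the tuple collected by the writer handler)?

Answer: (0)

Step-by-step:
tell(0) @ H1 ⇒ log+=0
emit(5) @ H0 ⇒ out+=5
emit(0) @ H0 ⇒ out+=0
emit(0) @ H0 ⇒ out+=0
H0 returns [5, 0, 0, 0]
H1 returns ([5, 0, 0, 0], (0))
H2 returns ([5, 0, 0, 0], (0))
= ([5, 0, 0, 0], (0))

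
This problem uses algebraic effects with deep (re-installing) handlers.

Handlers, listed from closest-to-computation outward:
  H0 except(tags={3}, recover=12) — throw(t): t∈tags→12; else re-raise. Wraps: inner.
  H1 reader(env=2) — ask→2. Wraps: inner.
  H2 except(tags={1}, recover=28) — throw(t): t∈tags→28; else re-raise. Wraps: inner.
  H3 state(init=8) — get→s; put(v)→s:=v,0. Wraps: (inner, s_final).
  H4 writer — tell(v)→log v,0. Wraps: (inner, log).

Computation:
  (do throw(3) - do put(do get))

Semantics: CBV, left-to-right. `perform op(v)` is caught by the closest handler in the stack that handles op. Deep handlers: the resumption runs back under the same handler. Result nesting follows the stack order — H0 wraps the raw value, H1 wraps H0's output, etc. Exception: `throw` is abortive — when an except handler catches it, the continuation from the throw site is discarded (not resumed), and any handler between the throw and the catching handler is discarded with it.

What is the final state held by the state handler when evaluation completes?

Answer: 8

Evaluation trace:
throw(3) @ H0 caught ⇒ 12
H1 returns 12
H2 returns 12
H3 returns (12, 8)
H4 returns ((12, 8), ())
= ((12, 8), ())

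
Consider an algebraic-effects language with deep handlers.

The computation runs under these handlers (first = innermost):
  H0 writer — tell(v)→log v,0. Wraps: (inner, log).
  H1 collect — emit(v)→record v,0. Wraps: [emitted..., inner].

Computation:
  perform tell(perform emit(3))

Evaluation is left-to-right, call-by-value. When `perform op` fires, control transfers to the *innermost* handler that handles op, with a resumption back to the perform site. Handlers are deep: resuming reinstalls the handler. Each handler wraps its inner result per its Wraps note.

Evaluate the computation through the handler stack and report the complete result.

Answer: [3, (0, (0))]

Working:
emit(3) @ H1 ⇒ out+=3
tell(0) @ H0 ⇒ log+=0
H0 returns (0, (0))
H1 returns [3, (0, (0))]
= [3, (0, (0))]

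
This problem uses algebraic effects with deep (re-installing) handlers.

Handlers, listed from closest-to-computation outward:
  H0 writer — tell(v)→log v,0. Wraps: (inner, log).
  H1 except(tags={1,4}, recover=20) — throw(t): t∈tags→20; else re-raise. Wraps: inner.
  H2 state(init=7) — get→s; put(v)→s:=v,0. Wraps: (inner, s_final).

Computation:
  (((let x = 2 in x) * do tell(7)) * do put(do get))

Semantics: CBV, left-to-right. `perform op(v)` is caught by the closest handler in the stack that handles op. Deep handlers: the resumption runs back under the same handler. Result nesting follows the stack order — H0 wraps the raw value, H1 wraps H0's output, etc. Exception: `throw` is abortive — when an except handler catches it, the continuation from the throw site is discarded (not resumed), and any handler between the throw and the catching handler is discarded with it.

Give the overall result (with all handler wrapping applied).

Evaluation trace:
tell(7) @ H0 ⇒ log+=7
get @ H2 ⇒ 7
put(7) @ H2 ⇒ s:=7
H0 returns (0, (7))
H1 returns (0, (7))
H2 returns ((0, (7)), 7)
= ((0, (7)), 7)

Answer: ((0, (7)), 7)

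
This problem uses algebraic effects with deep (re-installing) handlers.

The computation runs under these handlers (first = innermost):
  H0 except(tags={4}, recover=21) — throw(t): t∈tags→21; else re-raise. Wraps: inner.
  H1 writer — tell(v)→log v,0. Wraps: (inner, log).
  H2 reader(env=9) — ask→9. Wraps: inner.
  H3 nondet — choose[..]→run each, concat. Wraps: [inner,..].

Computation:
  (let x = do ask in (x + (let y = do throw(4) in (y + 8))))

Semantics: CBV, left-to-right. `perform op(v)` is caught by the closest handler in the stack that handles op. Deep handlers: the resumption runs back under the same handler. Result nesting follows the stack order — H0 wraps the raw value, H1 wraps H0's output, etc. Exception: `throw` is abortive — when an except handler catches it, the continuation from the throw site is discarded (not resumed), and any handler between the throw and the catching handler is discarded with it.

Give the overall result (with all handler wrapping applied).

Evaluation trace:
ask @ H2 ⇒ 9
throw(4) @ H0 caught ⇒ 21
H1 returns (21, ())
H2 returns (21, ())
H3 returns [(21, ())]
= [(21, ())]

Answer: [(21, ())]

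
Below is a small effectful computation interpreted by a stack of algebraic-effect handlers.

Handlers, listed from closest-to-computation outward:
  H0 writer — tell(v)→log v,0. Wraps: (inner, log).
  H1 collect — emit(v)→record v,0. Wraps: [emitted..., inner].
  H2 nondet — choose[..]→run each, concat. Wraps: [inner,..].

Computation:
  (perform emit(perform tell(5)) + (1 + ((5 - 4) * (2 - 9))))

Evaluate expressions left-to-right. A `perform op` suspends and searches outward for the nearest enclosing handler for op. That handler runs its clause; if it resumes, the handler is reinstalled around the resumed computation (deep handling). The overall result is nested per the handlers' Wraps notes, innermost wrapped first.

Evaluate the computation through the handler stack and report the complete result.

Step-by-step:
tell(5) @ H0 ⇒ log+=5
emit(0) @ H1 ⇒ out+=0
H0 returns (-6, (5))
H1 returns [0, (-6, (5))]
H2 returns [[0, (-6, (5))]]
= [[0, (-6, (5))]]

Answer: [[0, (-6, (5))]]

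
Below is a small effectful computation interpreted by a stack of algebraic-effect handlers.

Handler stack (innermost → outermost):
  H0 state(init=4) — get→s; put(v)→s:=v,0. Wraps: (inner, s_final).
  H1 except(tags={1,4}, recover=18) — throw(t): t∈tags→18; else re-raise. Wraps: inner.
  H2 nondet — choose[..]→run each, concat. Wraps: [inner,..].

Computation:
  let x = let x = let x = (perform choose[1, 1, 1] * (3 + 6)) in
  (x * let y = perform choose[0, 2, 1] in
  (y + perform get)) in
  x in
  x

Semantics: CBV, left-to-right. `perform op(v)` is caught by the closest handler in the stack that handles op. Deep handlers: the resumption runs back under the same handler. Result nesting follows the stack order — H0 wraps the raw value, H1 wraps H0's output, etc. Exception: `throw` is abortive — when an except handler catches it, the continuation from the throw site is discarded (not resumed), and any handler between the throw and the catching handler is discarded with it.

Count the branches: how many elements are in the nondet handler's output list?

Answer: 9

Working:
choose[1, 1, 1] @ H2
  branch[0] choose=1:
    choose[0, 2, 1] @ H2
      branch[0] choose=0:
        get @ H0 ⇒ 4
        H0 returns (36, 4)
        H1 returns (36, 4)
        H2 returns [(36, 4)]
      branch[1] choose=2:
        get @ H0 ⇒ 4
        H0 returns (54, 4)
        H1 returns (54, 4)
        H2 returns [(54, 4)]
      branch[2] choose=1:
        get @ H0 ⇒ 4
        H0 returns (45, 4)
        H1 returns (45, 4)
        H2 returns [(45, 4)]
  branch[1] choose=1:
    choose[0, 2, 1] @ H2
      branch[0] choose=0:
        get @ H0 ⇒ 4
        H0 returns (36, 4)
        H1 returns (36, 4)
        H2 returns [(36, 4)]
      branch[1] choose=2:
        get @ H0 ⇒ 4
        H0 returns (54, 4)
        H1 returns (54, 4)
        H2 returns [(54, 4)]
      branch[2] choose=1:
        get @ H0 ⇒ 4
        H0 returns (45, 4)
        H1 returns (45, 4)
        H2 returns [(45, 4)]
  branch[2] choose=1:
    choose[0, 2, 1] @ H2
      branch[0] choose=0:
        get @ H0 ⇒ 4
        H0 returns (36, 4)
        H1 returns (36, 4)
        H2 returns [(36, 4)]
      branch[1] choose=2:
        get @ H0 ⇒ 4
        H0 returns (54, 4)
        H1 returns (54, 4)
        H2 returns [(54, 4)]
      branch[2] choose=1:
        get @ H0 ⇒ 4
        H0 returns (45, 4)
        H1 returns (45, 4)
        H2 returns [(45, 4)]
= [(36, 4), (54, 4), (45, 4), (36, 4), (54, 4), (45, 4), (36, 4), (54, 4), (45, 4)]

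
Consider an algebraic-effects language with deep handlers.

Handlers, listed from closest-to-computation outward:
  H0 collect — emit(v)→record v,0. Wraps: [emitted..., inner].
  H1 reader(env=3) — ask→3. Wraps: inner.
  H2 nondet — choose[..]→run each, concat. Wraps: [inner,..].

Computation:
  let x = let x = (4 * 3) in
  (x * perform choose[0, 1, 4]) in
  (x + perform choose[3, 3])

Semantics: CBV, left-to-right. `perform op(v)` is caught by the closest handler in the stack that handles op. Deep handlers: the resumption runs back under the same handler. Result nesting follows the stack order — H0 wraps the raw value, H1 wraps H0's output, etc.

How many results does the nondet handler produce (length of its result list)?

Evaluation trace:
choose[0, 1, 4] @ H2
  branch[0] choose=0:
    choose[3, 3] @ H2
      branch[0] choose=3:
        H0 returns [3]
        H1 returns [3]
        H2 returns [[3]]
      branch[1] choose=3:
        H0 returns [3]
        H1 returns [3]
        H2 returns [[3]]
  branch[1] choose=1:
    choose[3, 3] @ H2
      branch[0] choose=3:
        H0 returns [15]
        H1 returns [15]
        H2 returns [[15]]
      branch[1] choose=3:
        H0 returns [15]
        H1 returns [15]
        H2 returns [[15]]
  branch[2] choose=4:
    choose[3, 3] @ H2
      branch[0] choose=3:
        H0 returns [51]
        H1 returns [51]
        H2 returns [[51]]
      branch[1] choose=3:
        H0 returns [51]
        H1 returns [51]
        H2 returns [[51]]
= [[3], [3], [15], [15], [51], [51]]

Answer: 6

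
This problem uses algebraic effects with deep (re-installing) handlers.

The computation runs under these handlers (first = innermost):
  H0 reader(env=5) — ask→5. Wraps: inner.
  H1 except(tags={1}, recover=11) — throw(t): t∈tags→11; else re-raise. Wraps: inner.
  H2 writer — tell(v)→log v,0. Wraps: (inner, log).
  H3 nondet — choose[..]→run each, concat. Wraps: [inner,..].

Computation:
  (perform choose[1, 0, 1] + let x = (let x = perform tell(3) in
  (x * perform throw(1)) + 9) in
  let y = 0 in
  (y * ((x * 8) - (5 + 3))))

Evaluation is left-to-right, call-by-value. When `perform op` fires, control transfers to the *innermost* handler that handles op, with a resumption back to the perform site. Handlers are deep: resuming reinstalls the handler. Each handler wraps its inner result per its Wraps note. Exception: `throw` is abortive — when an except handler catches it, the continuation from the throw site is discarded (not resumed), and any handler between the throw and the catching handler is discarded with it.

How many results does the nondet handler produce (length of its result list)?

Answer: 3

Evaluation trace:
choose[1, 0, 1] @ H3
  branch[0] choose=1:
    tell(3) @ H2 ⇒ log+=3
    throw(1) @ H1 caught ⇒ 11
    H2 returns (11, (3))
    H3 returns [(11, (3))]
  branch[1] choose=0:
    tell(3) @ H2 ⇒ log+=3
    throw(1) @ H1 caught ⇒ 11
    H2 returns (11, (3))
    H3 returns [(11, (3))]
  branch[2] choose=1:
    tell(3) @ H2 ⇒ log+=3
    throw(1) @ H1 caught ⇒ 11
    H2 returns (11, (3))
    H3 returns [(11, (3))]
= [(11, (3)), (11, (3)), (11, (3))]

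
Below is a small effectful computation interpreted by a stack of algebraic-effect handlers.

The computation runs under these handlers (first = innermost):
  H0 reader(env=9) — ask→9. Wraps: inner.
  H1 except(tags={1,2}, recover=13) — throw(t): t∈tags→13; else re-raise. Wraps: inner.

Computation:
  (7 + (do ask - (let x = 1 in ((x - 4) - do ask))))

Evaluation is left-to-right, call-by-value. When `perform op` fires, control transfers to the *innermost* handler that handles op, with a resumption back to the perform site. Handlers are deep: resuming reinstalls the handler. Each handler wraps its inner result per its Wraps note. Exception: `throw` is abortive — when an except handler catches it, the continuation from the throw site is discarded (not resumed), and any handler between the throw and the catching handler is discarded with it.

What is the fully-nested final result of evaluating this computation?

Step-by-step:
ask @ H0 ⇒ 9
ask @ H0 ⇒ 9
H0 returns 28
H1 returns 28
= 28

Answer: 28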